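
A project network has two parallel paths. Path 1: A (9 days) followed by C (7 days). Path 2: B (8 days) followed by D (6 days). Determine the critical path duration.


Path 1 = 9 + 7 = 16 days
Path 2 = 8 + 6 = 14 days
Duration = max(16, 14) = 16 days

16 days


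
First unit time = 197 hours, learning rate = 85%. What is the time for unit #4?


Formula: T_n = T_1 * (learning_rate)^(log2(n)) where learning_rate = rate/100
Doublings = log2(4) = 2
T_n = 197 * 0.85^2
T_n = 197 * 0.7225 = 142.3 hours

142.3 hours


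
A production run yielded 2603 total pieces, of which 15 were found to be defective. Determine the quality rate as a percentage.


Formula: Quality Rate = Good Pieces / Total Pieces * 100
Good pieces = 2603 - 15 = 2588
QR = 2588 / 2603 * 100 = 99.4%

99.4%


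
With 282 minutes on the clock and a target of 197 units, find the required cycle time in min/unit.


Formula: CT = Available Time / Number of Units
CT = 282 min / 197 units
CT = 1.43 min/unit

1.43 min/unit


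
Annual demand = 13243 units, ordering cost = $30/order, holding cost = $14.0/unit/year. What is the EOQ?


Formula: EOQ = sqrt(2 * D * S / H)
Numerator: 2 * 13243 * 30 = 794580
2DS/H = 794580 / 14.0 = 56755.7
EOQ = sqrt(56755.7) = 238.2 units

238.2 units


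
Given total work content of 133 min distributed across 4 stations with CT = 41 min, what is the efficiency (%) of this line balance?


Formula: Efficiency = Sum of Task Times / (N_stations * CT) * 100
Total station capacity = 4 stations * 41 min = 164 min
Efficiency = 133 / 164 * 100 = 81.1%

81.1%


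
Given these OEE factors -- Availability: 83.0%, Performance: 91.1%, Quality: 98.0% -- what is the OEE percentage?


Formula: OEE = Availability * Performance * Quality / 10000
A * P = 83.0% * 91.1% / 100 = 75.61%
OEE = 75.61% * 98.0% / 100 = 74.1%

74.1%


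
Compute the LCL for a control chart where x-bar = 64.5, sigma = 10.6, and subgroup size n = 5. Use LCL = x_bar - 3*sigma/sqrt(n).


LCL = 64.5 - 3 * 10.6 / sqrt(5)

50.28


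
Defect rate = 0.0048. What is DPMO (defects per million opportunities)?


DPMO = defect_rate * 1000000 = 0.0048 * 1000000

4800


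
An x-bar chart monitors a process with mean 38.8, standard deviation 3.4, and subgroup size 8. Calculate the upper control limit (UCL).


UCL = 38.8 + 3 * 3.4 / sqrt(8)

42.41


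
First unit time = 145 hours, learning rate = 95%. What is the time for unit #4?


Formula: T_n = T_1 * (learning_rate)^(log2(n)) where learning_rate = rate/100
Doublings = log2(4) = 2
T_n = 145 * 0.95^2
T_n = 145 * 0.9025 = 130.9 hours

130.9 hours


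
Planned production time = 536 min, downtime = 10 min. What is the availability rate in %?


Formula: Availability = (Planned Time - Downtime) / Planned Time * 100
Uptime = 536 - 10 = 526 min
Availability = 526 / 536 * 100 = 98.1%

98.1%


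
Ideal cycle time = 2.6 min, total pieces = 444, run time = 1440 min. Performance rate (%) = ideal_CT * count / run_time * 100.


Formula: Performance = (Ideal CT * Total Count) / Run Time * 100
Ideal output time = 2.6 * 444 = 1154.4 min
Performance = 1154.4 / 1440 * 100 = 80.2%

80.2%


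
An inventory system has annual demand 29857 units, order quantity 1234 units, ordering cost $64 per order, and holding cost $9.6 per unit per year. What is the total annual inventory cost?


TC = 29857/1234 * 64 + 1234/2 * 9.6

$7471.70


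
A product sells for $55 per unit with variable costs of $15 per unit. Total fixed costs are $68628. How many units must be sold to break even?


Formula: BEQ = Fixed Costs / (Price - Variable Cost)
Contribution margin = $55 - $15 = $40/unit
BEQ = ceil($68628 / $40/unit) = ceil(1715.7) = 1716 units

1716 units


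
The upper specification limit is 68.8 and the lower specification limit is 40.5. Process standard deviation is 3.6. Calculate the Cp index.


Cp = (68.8 - 40.5) / (6 * 3.6)

1.31


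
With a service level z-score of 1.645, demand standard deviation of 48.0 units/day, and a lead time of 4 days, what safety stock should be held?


Formula: SS = z * sigma_d * sqrt(LT)
sqrt(LT) = sqrt(4) = 2.0
SS = 1.645 * 48.0 * 2.0
SS = 157.9 units

157.9 units


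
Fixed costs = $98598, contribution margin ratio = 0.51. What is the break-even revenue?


Formula: BER = Fixed Costs / Contribution Margin Ratio
BER = $98598 / 0.51
BER = $193329.41 (to the nearest cent)

$193329.41


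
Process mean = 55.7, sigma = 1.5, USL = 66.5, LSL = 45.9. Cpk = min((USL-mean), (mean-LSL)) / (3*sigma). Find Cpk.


Cpu = (66.5 - 55.7) / (3 * 1.5) = 2.4
Cpl = (55.7 - 45.9) / (3 * 1.5) = 2.18
Cpk = min(2.4, 2.18) = 2.18

2.18


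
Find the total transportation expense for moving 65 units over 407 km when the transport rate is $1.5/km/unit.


TC = dist * cost * units = 407 * 1.5 * 65 = $39682.50

$39682.50


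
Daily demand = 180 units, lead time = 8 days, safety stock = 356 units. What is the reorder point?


Formula: ROP = (Daily Demand * Lead Time) + Safety Stock
Demand during lead time = 180 * 8 = 1440 units
ROP = 1440 + 356 = 1796 units

1796 units


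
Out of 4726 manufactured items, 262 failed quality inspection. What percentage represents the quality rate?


Formula: Quality Rate = Good Pieces / Total Pieces * 100
Good pieces = 4726 - 262 = 4464
QR = 4464 / 4726 * 100 = 94.5%

94.5%


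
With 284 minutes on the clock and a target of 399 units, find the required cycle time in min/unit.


Formula: CT = Available Time / Number of Units
CT = 284 min / 399 units
CT = 0.71 min/unit

0.71 min/unit


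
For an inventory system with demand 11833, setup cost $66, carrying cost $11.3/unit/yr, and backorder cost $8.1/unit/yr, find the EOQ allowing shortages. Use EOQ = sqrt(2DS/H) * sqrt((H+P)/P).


Formula: EOQ* = sqrt(2DS/H) * sqrt((H+P)/P)
Base EOQ = sqrt(2*11833*66/11.3) = 371.79 units
Correction = sqrt((11.3+8.1)/8.1) = 1.5476
EOQ* = 371.79 * 1.5476 = 575.4 units

575.4 units


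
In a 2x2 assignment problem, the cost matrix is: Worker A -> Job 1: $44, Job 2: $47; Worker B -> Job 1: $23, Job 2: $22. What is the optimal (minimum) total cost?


Option 1: A->1 + B->2 = $44 + $22 = $66
Option 2: A->2 + B->1 = $47 + $23 = $70
Min cost = min($66, $70) = $66

$66


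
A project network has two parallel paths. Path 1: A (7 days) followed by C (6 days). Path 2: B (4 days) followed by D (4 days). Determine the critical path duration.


Path 1 = 7 + 6 = 13 days
Path 2 = 4 + 4 = 8 days
Duration = max(13, 8) = 13 days

13 days


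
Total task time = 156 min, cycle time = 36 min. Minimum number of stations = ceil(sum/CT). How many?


Formula: N_min = ceil(Sum of Task Times / Cycle Time)
N_min = ceil(156 min / 36 min) = ceil(4.3333)
N_min = 5 stations

5


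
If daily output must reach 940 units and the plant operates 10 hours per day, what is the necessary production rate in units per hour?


Formula: Production Rate = Daily Demand / Available Hours
Rate = 940 units/day / 10 hours/day
Rate = 94.0 units/hour

94.0 units/hour


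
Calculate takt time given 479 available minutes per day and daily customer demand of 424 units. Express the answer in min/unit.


Formula: Takt Time = Available Production Time / Customer Demand
Takt = 479 min/day / 424 units/day
Takt = 1.13 min/unit

1.13 min/unit


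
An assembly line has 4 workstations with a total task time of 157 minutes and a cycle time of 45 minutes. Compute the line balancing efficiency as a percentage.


Formula: Efficiency = Sum of Task Times / (N_stations * CT) * 100
Total station capacity = 4 stations * 45 min = 180 min
Efficiency = 157 / 180 * 100 = 87.2%

87.2%


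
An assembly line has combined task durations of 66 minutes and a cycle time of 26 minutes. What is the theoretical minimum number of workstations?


Formula: N_min = ceil(Sum of Task Times / Cycle Time)
N_min = ceil(66 min / 26 min) = ceil(2.5385)
N_min = 3 stations

3


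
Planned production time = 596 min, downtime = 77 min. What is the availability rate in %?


Formula: Availability = (Planned Time - Downtime) / Planned Time * 100
Uptime = 596 - 77 = 519 min
Availability = 519 / 596 * 100 = 87.1%

87.1%


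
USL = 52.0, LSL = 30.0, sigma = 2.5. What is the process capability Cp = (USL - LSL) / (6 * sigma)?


Cp = (52.0 - 30.0) / (6 * 2.5)

1.47


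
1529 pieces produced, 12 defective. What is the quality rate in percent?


Formula: Quality Rate = Good Pieces / Total Pieces * 100
Good pieces = 1529 - 12 = 1517
QR = 1517 / 1529 * 100 = 99.2%

99.2%


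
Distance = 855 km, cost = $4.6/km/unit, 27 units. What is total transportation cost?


TC = dist * cost * units = 855 * 4.6 * 27 = $106191.00

$106191.00


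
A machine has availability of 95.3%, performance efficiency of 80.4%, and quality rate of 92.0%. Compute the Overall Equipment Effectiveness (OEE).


Formula: OEE = Availability * Performance * Quality / 10000
A * P = 95.3% * 80.4% / 100 = 76.62%
OEE = 76.62% * 92.0% / 100 = 70.5%

70.5%


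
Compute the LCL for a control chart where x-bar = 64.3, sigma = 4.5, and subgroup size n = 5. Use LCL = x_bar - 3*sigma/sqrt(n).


LCL = 64.3 - 3 * 4.5 / sqrt(5)

58.26


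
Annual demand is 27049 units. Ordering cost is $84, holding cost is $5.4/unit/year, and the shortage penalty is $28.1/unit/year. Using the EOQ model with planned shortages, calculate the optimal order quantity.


Formula: EOQ* = sqrt(2DS/H) * sqrt((H+P)/P)
Base EOQ = sqrt(2*27049*84/5.4) = 917.35 units
Correction = sqrt((5.4+28.1)/28.1) = 1.09187
EOQ* = 917.35 * 1.09187 = 1001.6 units

1001.6 units


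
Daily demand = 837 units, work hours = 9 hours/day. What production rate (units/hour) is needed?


Formula: Production Rate = Daily Demand / Available Hours
Rate = 837 units/day / 9 hours/day
Rate = 93.0 units/hour

93.0 units/hour


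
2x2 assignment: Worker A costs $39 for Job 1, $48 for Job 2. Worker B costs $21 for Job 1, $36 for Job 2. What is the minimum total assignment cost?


Option 1: A->1 + B->2 = $39 + $36 = $75
Option 2: A->2 + B->1 = $48 + $21 = $69
Min cost = min($75, $69) = $69

$69


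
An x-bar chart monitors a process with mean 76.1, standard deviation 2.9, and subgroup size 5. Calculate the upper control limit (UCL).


UCL = 76.1 + 3 * 2.9 / sqrt(5)

79.99


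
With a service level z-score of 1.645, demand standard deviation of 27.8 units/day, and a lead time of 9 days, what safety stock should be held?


Formula: SS = z * sigma_d * sqrt(LT)
sqrt(LT) = sqrt(9) = 3.0
SS = 1.645 * 27.8 * 3.0
SS = 137.2 units

137.2 units


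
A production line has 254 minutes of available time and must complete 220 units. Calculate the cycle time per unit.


Formula: CT = Available Time / Number of Units
CT = 254 min / 220 units
CT = 1.15 min/unit

1.15 min/unit


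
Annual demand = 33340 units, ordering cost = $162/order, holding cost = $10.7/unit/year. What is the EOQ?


Formula: EOQ = sqrt(2 * D * S / H)
Numerator: 2 * 33340 * 162 = 10802160
2DS/H = 10802160 / 10.7 = 1009547.7
EOQ = sqrt(1009547.7) = 1004.8 units

1004.8 units


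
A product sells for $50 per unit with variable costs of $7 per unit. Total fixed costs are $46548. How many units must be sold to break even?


Formula: BEQ = Fixed Costs / (Price - Variable Cost)
Contribution margin = $50 - $7 = $43/unit
BEQ = ceil($46548 / $43/unit) = ceil(1082.51) = 1083 units

1083 units


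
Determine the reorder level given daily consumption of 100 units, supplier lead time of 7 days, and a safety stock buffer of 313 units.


Formula: ROP = (Daily Demand * Lead Time) + Safety Stock
Demand during lead time = 100 * 7 = 700 units
ROP = 700 + 313 = 1013 units

1013 units


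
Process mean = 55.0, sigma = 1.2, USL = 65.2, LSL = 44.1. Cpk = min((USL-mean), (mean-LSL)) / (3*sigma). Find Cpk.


Cpu = (65.2 - 55.0) / (3 * 1.2) = 2.83
Cpl = (55.0 - 44.1) / (3 * 1.2) = 3.03
Cpk = min(2.83, 3.03) = 2.83

2.83


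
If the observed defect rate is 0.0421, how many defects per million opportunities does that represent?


DPMO = defect_rate * 1000000 = 0.0421 * 1000000

42100


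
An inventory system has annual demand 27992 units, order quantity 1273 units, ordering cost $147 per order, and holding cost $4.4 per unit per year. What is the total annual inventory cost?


TC = 27992/1273 * 147 + 1273/2 * 4.4

$6032.98


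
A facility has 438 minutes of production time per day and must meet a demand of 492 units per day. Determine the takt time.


Formula: Takt Time = Available Production Time / Customer Demand
Takt = 438 min/day / 492 units/day
Takt = 0.89 min/unit

0.89 min/unit


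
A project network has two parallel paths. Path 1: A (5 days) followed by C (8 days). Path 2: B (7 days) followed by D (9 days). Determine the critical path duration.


Path 1 = 5 + 8 = 13 days
Path 2 = 7 + 9 = 16 days
Duration = max(13, 16) = 16 days

16 days


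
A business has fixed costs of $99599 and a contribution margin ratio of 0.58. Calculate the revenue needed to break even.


Formula: BER = Fixed Costs / Contribution Margin Ratio
BER = $99599 / 0.58
BER = $171722.41 (to the nearest cent)

$171722.41


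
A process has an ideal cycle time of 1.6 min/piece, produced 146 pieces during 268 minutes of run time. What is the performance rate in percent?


Formula: Performance = (Ideal CT * Total Count) / Run Time * 100
Ideal output time = 1.6 * 146 = 233.6 min
Performance = 233.6 / 268 * 100 = 87.2%

87.2%


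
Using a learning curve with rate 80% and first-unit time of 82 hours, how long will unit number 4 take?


Formula: T_n = T_1 * (learning_rate)^(log2(n)) where learning_rate = rate/100
Doublings = log2(4) = 2
T_n = 82 * 0.8^2
T_n = 82 * 0.64 = 52.5 hours

52.5 hours


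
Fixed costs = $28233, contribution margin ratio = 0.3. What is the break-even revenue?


Formula: BER = Fixed Costs / Contribution Margin Ratio
BER = $28233 / 0.3
BER = $94110.00 (to the nearest cent)

$94110.00


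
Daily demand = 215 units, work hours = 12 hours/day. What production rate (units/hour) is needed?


Formula: Production Rate = Daily Demand / Available Hours
Rate = 215 units/day / 12 hours/day
Rate = 17.9 units/hour

17.9 units/hour


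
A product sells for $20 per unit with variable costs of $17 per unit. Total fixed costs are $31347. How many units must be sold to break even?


Formula: BEQ = Fixed Costs / (Price - Variable Cost)
Contribution margin = $20 - $17 = $3/unit
BEQ = ceil($31347 / $3/unit) = ceil(10449.0) = 10449 units

10449 units


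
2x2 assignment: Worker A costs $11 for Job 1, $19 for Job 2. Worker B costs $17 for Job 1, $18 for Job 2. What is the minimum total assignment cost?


Option 1: A->1 + B->2 = $11 + $18 = $29
Option 2: A->2 + B->1 = $19 + $17 = $36
Min cost = min($29, $36) = $29

$29


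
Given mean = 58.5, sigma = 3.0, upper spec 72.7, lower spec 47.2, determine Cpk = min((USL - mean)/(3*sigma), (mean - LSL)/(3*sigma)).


Cpu = (72.7 - 58.5) / (3 * 3.0) = 1.58
Cpl = (58.5 - 47.2) / (3 * 3.0) = 1.26
Cpk = min(1.58, 1.26) = 1.26

1.26


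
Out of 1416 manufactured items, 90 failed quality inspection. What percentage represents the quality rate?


Formula: Quality Rate = Good Pieces / Total Pieces * 100
Good pieces = 1416 - 90 = 1326
QR = 1326 / 1416 * 100 = 93.6%

93.6%


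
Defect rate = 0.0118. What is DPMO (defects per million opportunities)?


DPMO = defect_rate * 1000000 = 0.0118 * 1000000

11800


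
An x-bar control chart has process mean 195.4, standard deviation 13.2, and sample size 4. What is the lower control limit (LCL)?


LCL = 195.4 - 3 * 13.2 / sqrt(4)

175.6


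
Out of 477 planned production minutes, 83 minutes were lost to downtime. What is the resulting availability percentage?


Formula: Availability = (Planned Time - Downtime) / Planned Time * 100
Uptime = 477 - 83 = 394 min
Availability = 394 / 477 * 100 = 82.6%

82.6%


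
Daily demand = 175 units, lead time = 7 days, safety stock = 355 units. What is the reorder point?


Formula: ROP = (Daily Demand * Lead Time) + Safety Stock
Demand during lead time = 175 * 7 = 1225 units
ROP = 1225 + 355 = 1580 units

1580 units


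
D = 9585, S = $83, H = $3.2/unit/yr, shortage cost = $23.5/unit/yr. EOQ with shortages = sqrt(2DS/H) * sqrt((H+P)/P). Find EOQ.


Formula: EOQ* = sqrt(2DS/H) * sqrt((H+P)/P)
Base EOQ = sqrt(2*9585*83/3.2) = 705.14 units
Correction = sqrt((3.2+23.5)/23.5) = 1.06591
EOQ* = 705.14 * 1.06591 = 751.6 units

751.6 units


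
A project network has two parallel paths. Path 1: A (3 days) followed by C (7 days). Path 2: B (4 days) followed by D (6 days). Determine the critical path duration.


Path 1 = 3 + 7 = 10 days
Path 2 = 4 + 6 = 10 days
Duration = max(10, 10) = 10 days

10 days


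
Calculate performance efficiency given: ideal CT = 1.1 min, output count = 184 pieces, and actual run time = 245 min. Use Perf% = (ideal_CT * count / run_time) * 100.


Formula: Performance = (Ideal CT * Total Count) / Run Time * 100
Ideal output time = 1.1 * 184 = 202.4 min
Performance = 202.4 / 245 * 100 = 82.6%

82.6%


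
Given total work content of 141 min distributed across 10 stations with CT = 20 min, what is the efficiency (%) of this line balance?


Formula: Efficiency = Sum of Task Times / (N_stations * CT) * 100
Total station capacity = 10 stations * 20 min = 200 min
Efficiency = 141 / 200 * 100 = 70.5%

70.5%


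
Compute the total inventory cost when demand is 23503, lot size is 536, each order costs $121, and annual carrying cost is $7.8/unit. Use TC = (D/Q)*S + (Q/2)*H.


TC = 23503/536 * 121 + 536/2 * 7.8

$7396.11


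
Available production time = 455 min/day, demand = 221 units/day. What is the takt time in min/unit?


Formula: Takt Time = Available Production Time / Customer Demand
Takt = 455 min/day / 221 units/day
Takt = 2.06 min/unit

2.06 min/unit


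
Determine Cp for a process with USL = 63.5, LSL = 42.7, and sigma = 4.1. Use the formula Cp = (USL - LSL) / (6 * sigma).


Cp = (63.5 - 42.7) / (6 * 4.1)

0.85


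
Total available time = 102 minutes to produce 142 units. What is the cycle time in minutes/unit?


Formula: CT = Available Time / Number of Units
CT = 102 min / 142 units
CT = 0.72 min/unit

0.72 min/unit


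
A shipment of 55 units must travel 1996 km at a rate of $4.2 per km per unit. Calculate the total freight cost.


TC = dist * cost * units = 1996 * 4.2 * 55 = $461076.00

$461076.00


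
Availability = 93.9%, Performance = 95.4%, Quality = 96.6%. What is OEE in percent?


Formula: OEE = Availability * Performance * Quality / 10000
A * P = 93.9% * 95.4% / 100 = 89.58%
OEE = 89.58% * 96.6% / 100 = 86.5%

86.5%


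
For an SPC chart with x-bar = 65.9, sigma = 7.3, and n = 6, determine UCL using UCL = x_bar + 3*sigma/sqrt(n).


UCL = 65.9 + 3 * 7.3 / sqrt(6)

74.84


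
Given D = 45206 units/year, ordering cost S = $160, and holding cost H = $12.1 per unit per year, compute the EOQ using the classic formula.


Formula: EOQ = sqrt(2 * D * S / H)
Numerator: 2 * 45206 * 160 = 14465920
2DS/H = 14465920 / 12.1 = 1195530.6
EOQ = sqrt(1195530.6) = 1093.4 units

1093.4 units


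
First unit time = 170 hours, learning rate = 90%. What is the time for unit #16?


Formula: T_n = T_1 * (learning_rate)^(log2(n)) where learning_rate = rate/100
Doublings = log2(16) = 4
T_n = 170 * 0.9^4
T_n = 170 * 0.6561 = 111.5 hours

111.5 hours


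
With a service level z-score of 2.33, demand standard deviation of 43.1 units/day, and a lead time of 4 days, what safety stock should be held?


Formula: SS = z * sigma_d * sqrt(LT)
sqrt(LT) = sqrt(4) = 2.0
SS = 2.33 * 43.1 * 2.0
SS = 200.8 units

200.8 units


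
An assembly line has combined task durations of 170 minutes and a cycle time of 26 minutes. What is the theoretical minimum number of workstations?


Formula: N_min = ceil(Sum of Task Times / Cycle Time)
N_min = ceil(170 min / 26 min) = ceil(6.5385)
N_min = 7 stations

7


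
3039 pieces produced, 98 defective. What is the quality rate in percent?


Formula: Quality Rate = Good Pieces / Total Pieces * 100
Good pieces = 3039 - 98 = 2941
QR = 2941 / 3039 * 100 = 96.8%

96.8%


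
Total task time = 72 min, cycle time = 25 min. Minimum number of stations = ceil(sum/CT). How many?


Formula: N_min = ceil(Sum of Task Times / Cycle Time)
N_min = ceil(72 min / 25 min) = ceil(2.88)
N_min = 3 stations

3


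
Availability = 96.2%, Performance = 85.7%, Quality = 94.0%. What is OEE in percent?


Formula: OEE = Availability * Performance * Quality / 10000
A * P = 96.2% * 85.7% / 100 = 82.44%
OEE = 82.44% * 94.0% / 100 = 77.5%

77.5%


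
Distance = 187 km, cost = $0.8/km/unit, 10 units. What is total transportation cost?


TC = dist * cost * units = 187 * 0.8 * 10 = $1496.00

$1496.00


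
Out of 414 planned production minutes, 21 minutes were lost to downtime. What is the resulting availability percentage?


Formula: Availability = (Planned Time - Downtime) / Planned Time * 100
Uptime = 414 - 21 = 393 min
Availability = 393 / 414 * 100 = 94.9%

94.9%


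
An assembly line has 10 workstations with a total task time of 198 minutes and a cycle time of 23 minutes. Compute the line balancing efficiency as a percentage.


Formula: Efficiency = Sum of Task Times / (N_stations * CT) * 100
Total station capacity = 10 stations * 23 min = 230 min
Efficiency = 198 / 230 * 100 = 86.1%

86.1%


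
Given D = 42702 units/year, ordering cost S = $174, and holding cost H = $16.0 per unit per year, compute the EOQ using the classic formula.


Formula: EOQ = sqrt(2 * D * S / H)
Numerator: 2 * 42702 * 174 = 14860296
2DS/H = 14860296 / 16.0 = 928768.5
EOQ = sqrt(928768.5) = 963.7 units

963.7 units


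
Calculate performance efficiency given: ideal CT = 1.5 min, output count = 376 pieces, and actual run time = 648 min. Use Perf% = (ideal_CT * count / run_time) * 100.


Formula: Performance = (Ideal CT * Total Count) / Run Time * 100
Ideal output time = 1.5 * 376 = 564.0 min
Performance = 564.0 / 648 * 100 = 87.0%

87.0%


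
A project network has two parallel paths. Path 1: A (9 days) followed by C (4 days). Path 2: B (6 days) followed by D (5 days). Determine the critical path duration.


Path 1 = 9 + 4 = 13 days
Path 2 = 6 + 5 = 11 days
Duration = max(13, 11) = 13 days

13 days


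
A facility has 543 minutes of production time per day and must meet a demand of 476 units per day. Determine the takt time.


Formula: Takt Time = Available Production Time / Customer Demand
Takt = 543 min/day / 476 units/day
Takt = 1.14 min/unit

1.14 min/unit


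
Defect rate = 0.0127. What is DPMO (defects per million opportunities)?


DPMO = defect_rate * 1000000 = 0.0127 * 1000000

12700


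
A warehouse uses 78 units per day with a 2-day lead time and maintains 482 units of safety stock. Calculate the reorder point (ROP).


Formula: ROP = (Daily Demand * Lead Time) + Safety Stock
Demand during lead time = 78 * 2 = 156 units
ROP = 156 + 482 = 638 units

638 units


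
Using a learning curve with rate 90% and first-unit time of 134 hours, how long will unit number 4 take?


Formula: T_n = T_1 * (learning_rate)^(log2(n)) where learning_rate = rate/100
Doublings = log2(4) = 2
T_n = 134 * 0.9^2
T_n = 134 * 0.81 = 108.5 hours

108.5 hours


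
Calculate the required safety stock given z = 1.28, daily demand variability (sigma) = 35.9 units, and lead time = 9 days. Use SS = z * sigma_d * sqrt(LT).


Formula: SS = z * sigma_d * sqrt(LT)
sqrt(LT) = sqrt(9) = 3.0
SS = 1.28 * 35.9 * 3.0
SS = 137.9 units

137.9 units


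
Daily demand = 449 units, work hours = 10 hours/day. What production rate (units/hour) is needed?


Formula: Production Rate = Daily Demand / Available Hours
Rate = 449 units/day / 10 hours/day
Rate = 44.9 units/hour

44.9 units/hour


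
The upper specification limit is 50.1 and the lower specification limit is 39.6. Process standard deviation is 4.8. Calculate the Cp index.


Cp = (50.1 - 39.6) / (6 * 4.8)

0.36


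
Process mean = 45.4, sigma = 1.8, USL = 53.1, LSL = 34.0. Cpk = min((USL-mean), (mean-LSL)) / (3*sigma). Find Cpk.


Cpu = (53.1 - 45.4) / (3 * 1.8) = 1.43
Cpl = (45.4 - 34.0) / (3 * 1.8) = 2.11
Cpk = min(1.43, 2.11) = 1.43

1.43


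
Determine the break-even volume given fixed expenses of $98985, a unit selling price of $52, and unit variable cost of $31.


Formula: BEQ = Fixed Costs / (Price - Variable Cost)
Contribution margin = $52 - $31 = $21/unit
BEQ = ceil($98985 / $21/unit) = ceil(4713.57) = 4714 units

4714 units


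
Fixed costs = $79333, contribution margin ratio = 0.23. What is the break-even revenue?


Formula: BER = Fixed Costs / Contribution Margin Ratio
BER = $79333 / 0.23
BER = $344926.09 (to the nearest cent)

$344926.09


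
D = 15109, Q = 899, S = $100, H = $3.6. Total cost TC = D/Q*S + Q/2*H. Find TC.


TC = 15109/899 * 100 + 899/2 * 3.6

$3298.85


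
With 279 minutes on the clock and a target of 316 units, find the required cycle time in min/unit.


Formula: CT = Available Time / Number of Units
CT = 279 min / 316 units
CT = 0.88 min/unit

0.88 min/unit


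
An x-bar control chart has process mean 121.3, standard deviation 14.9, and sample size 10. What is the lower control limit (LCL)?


LCL = 121.3 - 3 * 14.9 / sqrt(10)

107.16


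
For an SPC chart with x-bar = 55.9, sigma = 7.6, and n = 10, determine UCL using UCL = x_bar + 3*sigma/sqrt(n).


UCL = 55.9 + 3 * 7.6 / sqrt(10)

63.11


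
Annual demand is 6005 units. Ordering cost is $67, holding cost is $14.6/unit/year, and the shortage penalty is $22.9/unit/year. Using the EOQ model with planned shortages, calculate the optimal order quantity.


Formula: EOQ* = sqrt(2DS/H) * sqrt((H+P)/P)
Base EOQ = sqrt(2*6005*67/14.6) = 234.76 units
Correction = sqrt((14.6+22.9)/22.9) = 1.27967
EOQ* = 234.76 * 1.27967 = 300.4 units

300.4 units


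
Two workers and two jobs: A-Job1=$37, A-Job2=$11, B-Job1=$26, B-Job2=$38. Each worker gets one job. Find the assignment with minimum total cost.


Option 1: A->1 + B->2 = $37 + $38 = $75
Option 2: A->2 + B->1 = $11 + $26 = $37
Min cost = min($75, $37) = $37

$37


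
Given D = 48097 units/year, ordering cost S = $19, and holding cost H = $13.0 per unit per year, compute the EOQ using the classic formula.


Formula: EOQ = sqrt(2 * D * S / H)
Numerator: 2 * 48097 * 19 = 1827686
2DS/H = 1827686 / 13.0 = 140591.2
EOQ = sqrt(140591.2) = 375.0 units

375.0 units


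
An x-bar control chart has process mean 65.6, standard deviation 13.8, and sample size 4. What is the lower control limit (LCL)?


LCL = 65.6 - 3 * 13.8 / sqrt(4)

44.9


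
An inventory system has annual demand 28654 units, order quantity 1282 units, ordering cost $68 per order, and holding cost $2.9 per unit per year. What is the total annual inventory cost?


TC = 28654/1282 * 68 + 1282/2 * 2.9

$3378.77


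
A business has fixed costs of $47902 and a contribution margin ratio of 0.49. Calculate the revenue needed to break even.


Formula: BER = Fixed Costs / Contribution Margin Ratio
BER = $47902 / 0.49
BER = $97759.18 (to the nearest cent)

$97759.18


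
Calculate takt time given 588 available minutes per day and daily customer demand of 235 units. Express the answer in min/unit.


Formula: Takt Time = Available Production Time / Customer Demand
Takt = 588 min/day / 235 units/day
Takt = 2.5 min/unit

2.5 min/unit


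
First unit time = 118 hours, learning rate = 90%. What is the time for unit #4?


Formula: T_n = T_1 * (learning_rate)^(log2(n)) where learning_rate = rate/100
Doublings = log2(4) = 2
T_n = 118 * 0.9^2
T_n = 118 * 0.81 = 95.6 hours

95.6 hours


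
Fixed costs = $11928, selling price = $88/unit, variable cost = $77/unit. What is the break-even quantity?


Formula: BEQ = Fixed Costs / (Price - Variable Cost)
Contribution margin = $88 - $77 = $11/unit
BEQ = ceil($11928 / $11/unit) = ceil(1084.36) = 1085 units

1085 units


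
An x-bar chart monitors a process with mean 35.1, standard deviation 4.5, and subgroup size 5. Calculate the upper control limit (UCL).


UCL = 35.1 + 3 * 4.5 / sqrt(5)

41.14


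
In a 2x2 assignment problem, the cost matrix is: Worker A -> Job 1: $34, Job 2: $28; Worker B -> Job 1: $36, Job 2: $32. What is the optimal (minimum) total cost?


Option 1: A->1 + B->2 = $34 + $32 = $66
Option 2: A->2 + B->1 = $28 + $36 = $64
Min cost = min($66, $64) = $64

$64


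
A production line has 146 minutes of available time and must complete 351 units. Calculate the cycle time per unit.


Formula: CT = Available Time / Number of Units
CT = 146 min / 351 units
CT = 0.42 min/unit

0.42 min/unit


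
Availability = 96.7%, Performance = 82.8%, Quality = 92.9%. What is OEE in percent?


Formula: OEE = Availability * Performance * Quality / 10000
A * P = 96.7% * 82.8% / 100 = 80.07%
OEE = 80.07% * 92.9% / 100 = 74.4%

74.4%


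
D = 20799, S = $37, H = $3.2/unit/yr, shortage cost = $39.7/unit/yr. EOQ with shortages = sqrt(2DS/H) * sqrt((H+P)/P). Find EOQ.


Formula: EOQ* = sqrt(2DS/H) * sqrt((H+P)/P)
Base EOQ = sqrt(2*20799*37/3.2) = 693.52 units
Correction = sqrt((3.2+39.7)/39.7) = 1.03952
EOQ* = 693.52 * 1.03952 = 720.9 units

720.9 units


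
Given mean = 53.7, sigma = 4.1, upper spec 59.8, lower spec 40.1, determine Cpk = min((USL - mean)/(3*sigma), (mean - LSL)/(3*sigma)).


Cpu = (59.8 - 53.7) / (3 * 4.1) = 0.5
Cpl = (53.7 - 40.1) / (3 * 4.1) = 1.11
Cpk = min(0.5, 1.11) = 0.5

0.5


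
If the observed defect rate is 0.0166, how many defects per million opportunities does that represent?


DPMO = defect_rate * 1000000 = 0.0166 * 1000000

16600


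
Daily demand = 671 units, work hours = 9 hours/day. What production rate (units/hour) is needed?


Formula: Production Rate = Daily Demand / Available Hours
Rate = 671 units/day / 9 hours/day
Rate = 74.6 units/hour

74.6 units/hour


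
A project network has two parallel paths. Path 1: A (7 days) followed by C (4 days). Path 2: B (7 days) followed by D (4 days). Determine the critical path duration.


Path 1 = 7 + 4 = 11 days
Path 2 = 7 + 4 = 11 days
Duration = max(11, 11) = 11 days

11 days


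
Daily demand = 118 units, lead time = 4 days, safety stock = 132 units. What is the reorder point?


Formula: ROP = (Daily Demand * Lead Time) + Safety Stock
Demand during lead time = 118 * 4 = 472 units
ROP = 472 + 132 = 604 units

604 units


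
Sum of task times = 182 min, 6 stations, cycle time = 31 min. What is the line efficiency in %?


Formula: Efficiency = Sum of Task Times / (N_stations * CT) * 100
Total station capacity = 6 stations * 31 min = 186 min
Efficiency = 182 / 186 * 100 = 97.8%

97.8%


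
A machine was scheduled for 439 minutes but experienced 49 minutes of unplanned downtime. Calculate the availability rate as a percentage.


Formula: Availability = (Planned Time - Downtime) / Planned Time * 100
Uptime = 439 - 49 = 390 min
Availability = 390 / 439 * 100 = 88.8%

88.8%


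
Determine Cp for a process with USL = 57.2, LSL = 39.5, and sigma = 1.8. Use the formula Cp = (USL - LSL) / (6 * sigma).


Cp = (57.2 - 39.5) / (6 * 1.8)

1.64


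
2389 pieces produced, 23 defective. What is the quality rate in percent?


Formula: Quality Rate = Good Pieces / Total Pieces * 100
Good pieces = 2389 - 23 = 2366
QR = 2366 / 2389 * 100 = 99.0%

99.0%


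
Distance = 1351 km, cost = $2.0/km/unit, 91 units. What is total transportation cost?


TC = dist * cost * units = 1351 * 2.0 * 91 = $245882.00

$245882.00


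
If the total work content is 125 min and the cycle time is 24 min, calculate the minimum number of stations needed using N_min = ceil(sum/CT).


Formula: N_min = ceil(Sum of Task Times / Cycle Time)
N_min = ceil(125 min / 24 min) = ceil(5.2083)
N_min = 6 stations

6


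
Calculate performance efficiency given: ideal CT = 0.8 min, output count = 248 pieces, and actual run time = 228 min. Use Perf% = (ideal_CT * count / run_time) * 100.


Formula: Performance = (Ideal CT * Total Count) / Run Time * 100
Ideal output time = 0.8 * 248 = 198.4 min
Performance = 198.4 / 228 * 100 = 87.0%

87.0%


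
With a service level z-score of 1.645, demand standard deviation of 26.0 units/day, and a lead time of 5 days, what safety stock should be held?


Formula: SS = z * sigma_d * sqrt(LT)
sqrt(LT) = sqrt(5) = 2.2361
SS = 1.645 * 26.0 * 2.2361
SS = 95.6 units

95.6 units


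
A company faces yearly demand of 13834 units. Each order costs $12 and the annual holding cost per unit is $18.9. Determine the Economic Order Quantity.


Formula: EOQ = sqrt(2 * D * S / H)
Numerator: 2 * 13834 * 12 = 332016
2DS/H = 332016 / 18.9 = 17567.0
EOQ = sqrt(17567.0) = 132.5 units

132.5 units


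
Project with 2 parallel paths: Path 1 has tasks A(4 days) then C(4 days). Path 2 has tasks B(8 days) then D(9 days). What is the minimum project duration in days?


Path 1 = 4 + 4 = 8 days
Path 2 = 8 + 9 = 17 days
Duration = max(8, 17) = 17 days

17 days


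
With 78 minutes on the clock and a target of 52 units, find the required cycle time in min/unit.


Formula: CT = Available Time / Number of Units
CT = 78 min / 52 units
CT = 1.5 min/unit

1.5 min/unit


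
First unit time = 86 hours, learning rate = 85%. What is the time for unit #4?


Formula: T_n = T_1 * (learning_rate)^(log2(n)) where learning_rate = rate/100
Doublings = log2(4) = 2
T_n = 86 * 0.85^2
T_n = 86 * 0.7225 = 62.1 hours

62.1 hours


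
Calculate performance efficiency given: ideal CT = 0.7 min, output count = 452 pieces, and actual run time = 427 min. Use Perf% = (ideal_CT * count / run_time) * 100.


Formula: Performance = (Ideal CT * Total Count) / Run Time * 100
Ideal output time = 0.7 * 452 = 316.4 min
Performance = 316.4 / 427 * 100 = 74.1%

74.1%


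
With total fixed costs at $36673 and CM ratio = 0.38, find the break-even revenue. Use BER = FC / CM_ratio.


Formula: BER = Fixed Costs / Contribution Margin Ratio
BER = $36673 / 0.38
BER = $96507.89 (to the nearest cent)

$96507.89


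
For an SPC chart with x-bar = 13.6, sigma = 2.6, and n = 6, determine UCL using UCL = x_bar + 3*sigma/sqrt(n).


UCL = 13.6 + 3 * 2.6 / sqrt(6)

16.78


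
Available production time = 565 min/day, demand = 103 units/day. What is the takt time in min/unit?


Formula: Takt Time = Available Production Time / Customer Demand
Takt = 565 min/day / 103 units/day
Takt = 5.49 min/unit

5.49 min/unit


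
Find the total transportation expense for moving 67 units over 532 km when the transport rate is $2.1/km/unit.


TC = dist * cost * units = 532 * 2.1 * 67 = $74852.40

$74852.40


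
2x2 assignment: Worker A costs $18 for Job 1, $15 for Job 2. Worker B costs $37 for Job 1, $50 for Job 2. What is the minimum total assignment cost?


Option 1: A->1 + B->2 = $18 + $50 = $68
Option 2: A->2 + B->1 = $15 + $37 = $52
Min cost = min($68, $52) = $52

$52


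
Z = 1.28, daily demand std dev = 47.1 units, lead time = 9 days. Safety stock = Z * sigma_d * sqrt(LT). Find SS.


Formula: SS = z * sigma_d * sqrt(LT)
sqrt(LT) = sqrt(9) = 3.0
SS = 1.28 * 47.1 * 3.0
SS = 180.9 units

180.9 units


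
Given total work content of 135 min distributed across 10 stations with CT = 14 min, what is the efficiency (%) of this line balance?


Formula: Efficiency = Sum of Task Times / (N_stations * CT) * 100
Total station capacity = 10 stations * 14 min = 140 min
Efficiency = 135 / 140 * 100 = 96.4%

96.4%


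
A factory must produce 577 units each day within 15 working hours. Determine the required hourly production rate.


Formula: Production Rate = Daily Demand / Available Hours
Rate = 577 units/day / 15 hours/day
Rate = 38.5 units/hour

38.5 units/hour


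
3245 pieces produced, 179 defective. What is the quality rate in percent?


Formula: Quality Rate = Good Pieces / Total Pieces * 100
Good pieces = 3245 - 179 = 3066
QR = 3066 / 3245 * 100 = 94.5%

94.5%


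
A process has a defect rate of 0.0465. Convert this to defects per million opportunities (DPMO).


DPMO = defect_rate * 1000000 = 0.0465 * 1000000

46500


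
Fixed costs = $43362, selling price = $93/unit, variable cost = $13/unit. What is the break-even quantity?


Formula: BEQ = Fixed Costs / (Price - Variable Cost)
Contribution margin = $93 - $13 = $80/unit
BEQ = ceil($43362 / $80/unit) = ceil(542.02) = 543 units

543 units


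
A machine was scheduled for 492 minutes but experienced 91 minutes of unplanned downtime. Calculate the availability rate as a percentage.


Formula: Availability = (Planned Time - Downtime) / Planned Time * 100
Uptime = 492 - 91 = 401 min
Availability = 401 / 492 * 100 = 81.5%

81.5%


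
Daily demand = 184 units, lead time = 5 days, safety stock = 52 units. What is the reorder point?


Formula: ROP = (Daily Demand * Lead Time) + Safety Stock
Demand during lead time = 184 * 5 = 920 units
ROP = 920 + 52 = 972 units

972 units


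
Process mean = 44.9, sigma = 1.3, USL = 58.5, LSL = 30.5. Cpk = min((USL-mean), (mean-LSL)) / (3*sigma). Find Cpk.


Cpu = (58.5 - 44.9) / (3 * 1.3) = 3.49
Cpl = (44.9 - 30.5) / (3 * 1.3) = 3.69
Cpk = min(3.49, 3.69) = 3.49

3.49


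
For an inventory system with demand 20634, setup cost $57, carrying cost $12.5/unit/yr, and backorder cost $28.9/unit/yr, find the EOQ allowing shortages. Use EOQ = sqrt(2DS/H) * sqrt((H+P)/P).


Formula: EOQ* = sqrt(2DS/H) * sqrt((H+P)/P)
Base EOQ = sqrt(2*20634*57/12.5) = 433.8 units
Correction = sqrt((12.5+28.9)/28.9) = 1.19688
EOQ* = 433.8 * 1.19688 = 519.2 units

519.2 units


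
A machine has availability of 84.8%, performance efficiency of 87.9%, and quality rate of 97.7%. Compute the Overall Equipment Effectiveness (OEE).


Formula: OEE = Availability * Performance * Quality / 10000
A * P = 84.8% * 87.9% / 100 = 74.54%
OEE = 74.54% * 97.7% / 100 = 72.8%

72.8%


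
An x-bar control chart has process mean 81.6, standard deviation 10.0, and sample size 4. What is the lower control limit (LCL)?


LCL = 81.6 - 3 * 10.0 / sqrt(4)

66.6


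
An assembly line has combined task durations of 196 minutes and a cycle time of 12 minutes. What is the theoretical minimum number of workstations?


Formula: N_min = ceil(Sum of Task Times / Cycle Time)
N_min = ceil(196 min / 12 min) = ceil(16.3333)
N_min = 17 stations

17


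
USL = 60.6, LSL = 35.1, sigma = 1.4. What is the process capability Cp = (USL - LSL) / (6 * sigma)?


Cp = (60.6 - 35.1) / (6 * 1.4)

3.04


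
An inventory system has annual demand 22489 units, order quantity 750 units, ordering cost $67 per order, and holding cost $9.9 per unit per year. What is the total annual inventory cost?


TC = 22489/750 * 67 + 750/2 * 9.9

$5721.52


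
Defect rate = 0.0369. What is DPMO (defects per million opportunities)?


DPMO = defect_rate * 1000000 = 0.0369 * 1000000

36900


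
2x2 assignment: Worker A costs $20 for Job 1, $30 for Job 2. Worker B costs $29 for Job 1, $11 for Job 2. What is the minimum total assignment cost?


Option 1: A->1 + B->2 = $20 + $11 = $31
Option 2: A->2 + B->1 = $30 + $29 = $59
Min cost = min($31, $59) = $31

$31


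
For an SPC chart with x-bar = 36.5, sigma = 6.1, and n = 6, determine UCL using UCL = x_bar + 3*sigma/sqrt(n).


UCL = 36.5 + 3 * 6.1 / sqrt(6)

43.97


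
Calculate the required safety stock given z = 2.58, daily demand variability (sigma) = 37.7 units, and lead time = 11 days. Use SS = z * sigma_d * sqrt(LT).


Formula: SS = z * sigma_d * sqrt(LT)
sqrt(LT) = sqrt(11) = 3.3166
SS = 2.58 * 37.7 * 3.3166
SS = 322.6 units

322.6 units


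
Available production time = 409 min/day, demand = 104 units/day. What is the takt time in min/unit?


Formula: Takt Time = Available Production Time / Customer Demand
Takt = 409 min/day / 104 units/day
Takt = 3.93 min/unit

3.93 min/unit
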